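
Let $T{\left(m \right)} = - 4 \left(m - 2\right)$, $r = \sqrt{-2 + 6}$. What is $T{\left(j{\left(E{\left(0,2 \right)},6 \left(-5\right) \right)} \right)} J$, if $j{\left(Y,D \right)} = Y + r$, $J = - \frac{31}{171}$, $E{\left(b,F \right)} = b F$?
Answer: $0$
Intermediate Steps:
$E{\left(b,F \right)} = F b$
$J = - \frac{31}{171}$ ($J = \left(-31\right) \frac{1}{171} = - \frac{31}{171} \approx -0.18129$)
$r = 2$ ($r = \sqrt{4} = 2$)
$j{\left(Y,D \right)} = 2 + Y$ ($j{\left(Y,D \right)} = Y + 2 = 2 + Y$)
$T{\left(m \right)} = 8 - 4 m$ ($T{\left(m \right)} = - 4 \left(-2 + m\right) = 8 - 4 m$)
$T{\left(j{\left(E{\left(0,2 \right)},6 \left(-5\right) \right)} \right)} J = \left(8 - 4 \left(2 + 2 \cdot 0\right)\right) \left(- \frac{31}{171}\right) = \left(8 - 4 \left(2 + 0\right)\right) \left(- \frac{31}{171}\right) = \left(8 - 8\right) \left(- \frac{31}{171}\right) = 0 \left(- \frac{31}{171}\right) = 0$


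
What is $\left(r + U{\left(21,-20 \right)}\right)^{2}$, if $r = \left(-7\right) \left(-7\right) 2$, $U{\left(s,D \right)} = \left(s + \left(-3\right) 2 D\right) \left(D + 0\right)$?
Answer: $7409284$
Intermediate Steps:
$U{\left(s,D \right)} = D \left(s - 6 D\right)$ ($U{\left(s,D \right)} = \left(s - 6 D\right) D = D \left(s - 6 D\right)$)
$r = 98$ ($r = 49 \cdot 2 = 98$)
$\left(r + U{\left(21,-20 \right)}\right)^{2} = \left(98 - 20 \left(21 - -120\right)\right)^{2} = \left(98 - 20 \left(21 + 120\right)\right)^{2} = \left(98 - 2820\right)^{2} = \left(-2722\right)^{2} = 7409284$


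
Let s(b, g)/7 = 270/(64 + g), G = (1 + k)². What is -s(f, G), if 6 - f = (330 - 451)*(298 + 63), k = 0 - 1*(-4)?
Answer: -1890/89 ≈ -21.236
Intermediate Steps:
k = 4 (k = 0 + 4 = 4)
G = 25 (G = (1 + 4)² = 5² = 25)
f = 43687 (f = 6 - (330 - 451)*(298 + 63) = 6 - (-121)*361 = 6 - 1*(-43681) = 6 + 43681 = 43687)
s(b, g) = 1890/(64 + g) (s(b, g) = 7*(270/(64 + g)) = 1890/(64 + g))
-s(f, G) = -1890/(64 + 25) = -1890/89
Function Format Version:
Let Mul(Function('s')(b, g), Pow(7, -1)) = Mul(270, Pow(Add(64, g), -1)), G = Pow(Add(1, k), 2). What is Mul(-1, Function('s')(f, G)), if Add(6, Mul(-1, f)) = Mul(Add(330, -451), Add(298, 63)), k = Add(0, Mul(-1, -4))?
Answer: Rational(-1890, 89) ≈ -21.236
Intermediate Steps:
k = 4 (k = Add(0, 4) = 4)
G = 25 (G = Pow(Add(1, 4), 2) = Pow(5, 2) = 25)
f = 43687 (f = Add(6, Mul(-1, Mul(Add(330, -451), Add(298, 63)))) = Add(6, Mul(-1, Mul(-121, 361))) = Add(6, Mul(-1, -43681)) = Add(6, 43681) = 43687)
Function('s')(b, g) = Mul(1890, Pow(Add(64, g), -1)) (Function('s')(b, g) = Mul(7, Mul(270, Pow(Add(64, g), -1))) = Mul(1890, Pow(Add(64, g), -1)))
Mul(-1, Function('s')(f, G)) = Mul(-1, Mul(1890, Pow(Add(64, 25), -1))) = Mul(-1, Mul(1890, Pow(89, -1))) = Mul(-1, Mul(1890, Rational(1, 89))) = Mul(-1, Rational(1890, 89)) = Rational(-1890, 89)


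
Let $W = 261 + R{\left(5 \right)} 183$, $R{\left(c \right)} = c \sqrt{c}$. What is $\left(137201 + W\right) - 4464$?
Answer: $132998 + 915 \sqrt{5} \approx 1.3504 \cdot 10^{5}$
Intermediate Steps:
$R{\left(c \right)} = c^{\frac{3}{2}}$
$W = 261 + 915 \sqrt{5}$ ($W = 261 + 5^{\frac{3}{2}} \cdot 183 = 261 + 5 \sqrt{5} \cdot 183 = 261 + 915 \sqrt{5} \approx 2307.0$)
$\left(137201 + W\right) - 4464 = \left(137201 + \left(261 + 915 \sqrt{5}\right)\right) - 4464 = \left(137462 + 915 \sqrt{5}\right) - 4464 = 132998 + 915 \sqrt{5}$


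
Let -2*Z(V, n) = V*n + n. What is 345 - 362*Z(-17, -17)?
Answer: 49577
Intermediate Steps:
Z(V, n) = -n/2 - V*n/2 (Z(V, n) = -(V*n + n)/2 = -(n + V*n)/2 = -n/2 - V*n/2)
345 - 362*Z(-17, -17) = 345 - (-181)*(-17)*(1 - 17) = 345 - (-181)*(-17)*(-16) = 345 - 362*(-136) = 345 + 49232 = 49577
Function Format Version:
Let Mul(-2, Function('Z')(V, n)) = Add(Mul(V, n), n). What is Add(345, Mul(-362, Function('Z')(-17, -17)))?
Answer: 49577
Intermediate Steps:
Function('Z')(V, n) = Add(Mul(Rational(-1, 2), n), Mul(Rational(-1, 2), V, n)) (Function('Z')(V, n) = Mul(Rational(-1, 2), Add(Mul(V, n), n)) = Mul(Rational(-1, 2), Add(n, Mul(V, n))) = Add(Mul(Rational(-1, 2), n), Mul(Rational(-1, 2), V, n)))
Add(345, Mul(-362, Function('Z')(-17, -17))) = Add(345, Mul(-362, Mul(Rational(-1, 2), -17, Add(1, -17)))) = Add(345, Mul(-362, Mul(Rational(-1, 2), -17, -16))) = Add(345, Mul(-362, -136)) = Add(345, 49232) = 49577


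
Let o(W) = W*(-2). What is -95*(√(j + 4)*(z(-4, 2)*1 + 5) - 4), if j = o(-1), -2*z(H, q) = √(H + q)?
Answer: 380 - 475*√6 + 95*I*√3 ≈ -783.51 + 164.54*I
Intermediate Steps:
o(W) = -2*W
z(H, q) = -√(H + q)/2
j = 2 (j = -2*(-1) = 2)
-95*(√(j + 4)*(z(-4, 2)*1 + 5) - 4) = -95*(√(2 + 4)*(-√(-4 + 2)/2*1 + 5) - 4) = -95*(√6*(-I*√2/2*1 + 5) - 4) = -95*(√6*(-I*√2/2 + 5) - 4) = -95*(√6*(5 - I*√2/2) - 4) = -95*(-4 + √6*(5 - I*√2/2)) = 380 - 95*√6*(5 - I*√2/2)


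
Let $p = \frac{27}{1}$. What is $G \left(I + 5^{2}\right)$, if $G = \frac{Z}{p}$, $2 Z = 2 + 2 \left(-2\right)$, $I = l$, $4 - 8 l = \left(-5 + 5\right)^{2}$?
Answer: $- \frac{17}{18} \approx -0.94444$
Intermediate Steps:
$l = \frac{1}{2}$ ($l = \frac{1}{2} - \frac{\left(-5 + 5\right)^{2}}{8} = \frac{1}{2} - \frac{0^{2}}{8} = \frac{1}{2} - 0 = \frac{1}{2} + 0 = \frac{1}{2} \approx 0.5$)
$I = \frac{1}{2} \approx 0.5$
$Z = -1$ ($Z = \frac{2 + 2 \left(-2\right)}{2} = \frac{2 - 4}{2} = \frac{1}{2} \left(-2\right) = -1$)
$p = 27$ ($p = 27 \cdot 1 = 27$)
$G = - \frac{1}{27} \approx -0.037037$
$G \left(I + 5^{2}\right) = - \frac{\frac{1}{2} + 5^{2}}{27} = - \frac{\frac{1}{2} + 25}{27} = \left(- \frac{1}{27}\right) \frac{51}{2} = - \frac{17}{18}$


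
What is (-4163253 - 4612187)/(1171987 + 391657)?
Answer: -2193860/390911 ≈ -5.6122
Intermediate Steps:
(-4163253 - 4612187)/(1171987 + 391657) = -8775440/1563644 = -8775440*1/1563644 = -2193860/390911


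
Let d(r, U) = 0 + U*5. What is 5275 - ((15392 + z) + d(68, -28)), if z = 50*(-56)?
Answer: -7177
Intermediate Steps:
d(r, U) = 5*U (d(r, U) = 0 + 5*U = 5*U)
z = -2800
5275 - ((15392 + z) + d(68, -28)) = 5275 - ((15392 - 2800) + 5*(-28)) = 5275 - (12592 - 140) = 5275 - 1*12452 = 5275 - 12452 = -7177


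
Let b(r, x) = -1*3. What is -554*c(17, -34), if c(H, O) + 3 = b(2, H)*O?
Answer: -54846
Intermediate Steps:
b(r, x) = -3
c(H, O) = -3 - 3*O
-554*c(17, -34) = -554*(-3 - 3*(-34)) = -554*(-3 + 102) = -554*99 = -54846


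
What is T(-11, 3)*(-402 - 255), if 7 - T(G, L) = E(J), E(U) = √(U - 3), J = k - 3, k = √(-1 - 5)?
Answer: -4599 + 657*√(-6 + I*√6) ≈ -4276.9 + 1641.2*I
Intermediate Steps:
k = I*√6 (k = √(-6) = I*√6 ≈ 2.4495*I)
J = -3 + I*√6 (J = I*√6 - 3 = -3 + I*√6 ≈ -3.0 + 2.4495*I)
E(U) = √(-3 + U)
T(G, L) = 7 - √(-6 + I*√6) (T(G, L) = 7 - √(-3 + (-3 + I*√6)) = 7 - √(-6 + I*√6))
T(-11, 3)*(-402 - 255) = (7 - √(-6 + I*√6))*(-402 - 255) = (7 - √(-6 + I*√6))*(-657) = -4599 + 657*√(-6 + I*√6)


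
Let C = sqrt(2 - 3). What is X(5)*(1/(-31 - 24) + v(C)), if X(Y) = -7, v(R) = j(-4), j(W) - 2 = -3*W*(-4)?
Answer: 17717/55 ≈ 322.13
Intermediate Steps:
C = I (C = sqrt(-1) = I ≈ 1.0*I)
j(W) = 2 + 12*W (j(W) = 2 - 3*W*(-4) = 2 + 12*W)
v(R) = -46 (v(R) = 2 + 12*(-4) = 2 - 48 = -46)
X(5)*(1/(-31 - 24) + v(C)) = -7*(1/(-31 - 24) - 46) = -7*(1/(-55) - 46) = -7*(-1/55 - 46) = -7*(-2531/55) = 17717/55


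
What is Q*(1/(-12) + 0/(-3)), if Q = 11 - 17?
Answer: ½ ≈ 0.50000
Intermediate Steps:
Q = -6
Q*(1/(-12) + 0/(-3)) = -6*(1/(-12) + 0/(-3)) = -6*(1*(-1/12) + 0*(-⅓)) = -6*(-1/12 + 0) = -6*(-1/12) = ½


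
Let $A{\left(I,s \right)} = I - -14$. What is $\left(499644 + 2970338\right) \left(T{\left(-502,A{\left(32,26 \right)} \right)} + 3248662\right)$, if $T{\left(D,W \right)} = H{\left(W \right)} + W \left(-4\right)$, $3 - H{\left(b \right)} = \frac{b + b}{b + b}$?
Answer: $11272167127360$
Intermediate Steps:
$A{\left(I,s \right)} = 14 + I$ ($A{\left(I,s \right)} = I + 14 = 14 + I$)
$H{\left(b \right)} = 2$ ($H{\left(b \right)} = 3 - \frac{b + b}{b + b} = 3 - \frac{2 b}{2 b} = 3 - 2 b \frac{1}{2 b} = 3 - 1 = 2$)
$T{\left(D,W \right)} = 2 - 4 W$ ($T{\left(D,W \right)} = 2 + W \left(-4\right) = 2 - 4 W$)
$\left(499644 + 2970338\right) \left(T{\left(-502,A{\left(32,26 \right)} \right)} + 3248662\right) = \left(499644 + 2970338\right) \left(\left(2 - 4 \left(14 + 32\right)\right) + 3248662\right) = 3469982 \left(\left(2 - 184\right) + 3248662\right) = 3469982 \left(-182 + 3248662\right) = 3469982 \cdot 3248480 = 11272167127360$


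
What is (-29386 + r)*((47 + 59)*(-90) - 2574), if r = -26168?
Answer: 672981156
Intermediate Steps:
(-29386 + r)*((47 + 59)*(-90) - 2574) = (-29386 - 26168)*((47 + 59)*(-90) - 2574) = -55554*(106*(-90) - 2574) = -55554*(-9540 - 2574) = -55554*(-12114) = 672981156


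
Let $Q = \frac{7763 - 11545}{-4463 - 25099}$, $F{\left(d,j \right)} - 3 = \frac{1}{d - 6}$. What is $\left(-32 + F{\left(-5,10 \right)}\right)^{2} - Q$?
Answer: $\frac{1513345589}{1788501} \approx 846.15$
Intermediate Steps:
$F{\left(d,j \right)} = 3 + \frac{1}{-6 + d}$ ($F{\left(d,j \right)} = 3 + \frac{1}{d - 6} = 3 + \frac{1}{-6 + d}$)
$Q = \frac{1891}{14781}$ ($Q = - \frac{3782}{-29562} = \left(-3782\right) \left(- \frac{1}{29562}\right) = \frac{1891}{14781} \approx 0.12793$)
$\left(-32 + F{\left(-5,10 \right)}\right)^{2} - Q = \left(-32 + \frac{-17 + 3 \left(-5\right)}{-6 - 5}\right)^{2} - \frac{1891}{14781} = \left(-32 + \frac{-17 - 15}{-11}\right)^{2} - \frac{1891}{14781} = \left(-32 - - \frac{32}{11}\right)^{2} - \frac{1891}{14781} = \left(-32 + \frac{32}{11}\right)^{2} - \frac{1891}{14781} = \left(- \frac{320}{11}\right)^{2} - \frac{1891}{14781} = \frac{102400}{121} - \frac{1891}{14781} = \frac{1513345589}{1788501}$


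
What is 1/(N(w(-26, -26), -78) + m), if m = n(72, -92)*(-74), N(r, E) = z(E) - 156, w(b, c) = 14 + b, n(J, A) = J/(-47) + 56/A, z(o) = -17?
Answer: -1081/15777 ≈ -0.068517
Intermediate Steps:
n(J, A) = 56/A - J/47 (n(J, A) = J*(-1/47) + 56/A = -J/47 + 56/A = 56/A - J/47)
N(r, E) = -173 (N(r, E) = -17 - 156 = -173)
m = 171236/1081 (m = (56/(-92) - 1/47*72)*(-74) = (56*(-1/92) - 72/47)*(-74) = (-14/23 - 72/47)*(-74) = -2314/1081*(-74) = 171236/1081 ≈ 158.41)
1/(N(w(-26, -26), -78) + m) = 1/(-173 + 171236/1081) = 1/(-15777/1081) = -1081/15777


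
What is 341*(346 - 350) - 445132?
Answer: -446496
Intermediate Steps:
341*(346 - 350) - 445132 = 341*(-4) - 445132 = -1364 - 445132 = -446496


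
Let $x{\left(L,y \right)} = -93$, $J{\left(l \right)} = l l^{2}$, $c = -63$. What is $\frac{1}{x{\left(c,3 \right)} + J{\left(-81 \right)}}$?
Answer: $- \frac{1}{531534} \approx -1.8813 \cdot 10^{-6}$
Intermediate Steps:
$J{\left(l \right)} = l^{3}$
$\frac{1}{x{\left(c,3 \right)} + J{\left(-81 \right)}} = \frac{1}{-93 + \left(-81\right)^{3}} = \frac{1}{-93 - 531441} = \frac{1}{-531534} = - \frac{1}{531534}$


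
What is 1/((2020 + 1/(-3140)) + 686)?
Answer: 3140/8496839 ≈ 0.00036955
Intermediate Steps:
1/((2020 + 1/(-3140)) + 686) = 1/((2020 - 1/3140) + 686) = 1/(6342799/3140 + 686) = 1/(8496839/3140) = 3140/8496839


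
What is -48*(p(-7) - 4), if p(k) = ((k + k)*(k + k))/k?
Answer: 1536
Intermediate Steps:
p(k) = 4*k (p(k) = ((2*k)*(2*k))/k = (4*k²)/k = 4*k)
-48*(p(-7) - 4) = -48*(4*(-7) - 4) = -48*(-28 - 4) = -48*(-32) = 1536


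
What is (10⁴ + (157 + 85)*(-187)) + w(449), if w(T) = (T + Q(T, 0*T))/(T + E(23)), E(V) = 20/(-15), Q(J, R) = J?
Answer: -47343428/1343 ≈ -35252.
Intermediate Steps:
E(V) = -4/3 (E(V) = 20*(-1/15) = -4/3)
w(T) = 2*T/(-4/3 + T) (w(T) = (T + T)/(T - 4/3) = (2*T)/(-4/3 + T) = 2*T/(-4/3 + T))
(10⁴ + (157 + 85)*(-187)) + w(449) = (10⁴ + (157 + 85)*(-187)) + 6*449/(-4 + 3*449) = (10000 + 242*(-187)) + 6*449/(-4 + 1347) = (10000 - 45254) + 6*449/1343 = -35254 + 6*449*(1/1343) = -35254 + 2694/1343 = -47343428/1343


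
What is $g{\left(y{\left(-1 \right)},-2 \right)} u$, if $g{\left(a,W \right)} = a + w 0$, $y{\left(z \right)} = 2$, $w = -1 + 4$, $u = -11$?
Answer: $-22$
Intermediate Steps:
$w = 3$
$g{\left(a,W \right)} = a$ ($g{\left(a,W \right)} = a + 3 \cdot 0 = a + 0 = a$)
$g{\left(y{\left(-1 \right)},-2 \right)} u = 2 \left(-11\right) = -22$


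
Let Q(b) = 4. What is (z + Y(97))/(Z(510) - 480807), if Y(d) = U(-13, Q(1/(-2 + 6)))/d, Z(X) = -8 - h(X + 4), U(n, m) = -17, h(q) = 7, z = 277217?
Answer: -4481672/7773289 ≈ -0.57655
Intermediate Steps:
Z(X) = -15 (Z(X) = -8 - 1*7 = -8 - 7 = -15)
Y(d) = -17/d
(z + Y(97))/(Z(510) - 480807) = (277217 - 17/97)/(-15 - 480807) = (277217 - 17*1/97)/(-480822) = (277217 - 17/97)*(-1/480822) = (26890032/97)*(-1/480822) = -4481672/7773289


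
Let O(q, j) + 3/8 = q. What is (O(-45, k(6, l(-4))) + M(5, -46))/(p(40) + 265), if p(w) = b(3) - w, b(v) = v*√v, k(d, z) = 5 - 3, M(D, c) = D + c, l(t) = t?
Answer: -17275/44976 + 691*√3/134928 ≈ -0.37522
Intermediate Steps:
k(d, z) = 2
b(v) = v^(3/2)
O(q, j) = -3/8 + q
p(w) = -w + 3*√3 (p(w) = 3^(3/2) - w = 3*√3 - w = -w + 3*√3)
(O(-45, k(6, l(-4))) + M(5, -46))/(p(40) + 265) = ((-3/8 - 45) + (5 - 46))/((-1*40 + 3*√3) + 265) = (-363/8 - 41)/((-40 + 3*√3) + 265) = -691/(8*(225 + 3*√3))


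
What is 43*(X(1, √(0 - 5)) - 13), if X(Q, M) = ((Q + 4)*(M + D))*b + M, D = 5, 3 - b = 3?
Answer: -559 + 43*I*√5 ≈ -559.0 + 96.151*I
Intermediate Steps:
b = 0 (b = 3 - 1*3 = 3 - 3 = 0)
X(Q, M) = M (X(Q, M) = ((Q + 4)*(M + 5))*0 + M = ((4 + Q)*(5 + M))*0 + M = 0 + M = M)
43*(X(1, √(0 - 5)) - 13) = 43*(√(0 - 5) - 13) = 43*(√(-5) - 13) = 43*(I*√5 - 13) = 43*(-13 + I*√5) = -559 + 43*I*√5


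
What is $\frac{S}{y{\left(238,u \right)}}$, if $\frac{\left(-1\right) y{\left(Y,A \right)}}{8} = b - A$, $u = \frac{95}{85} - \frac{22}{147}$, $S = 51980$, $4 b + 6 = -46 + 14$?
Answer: $\frac{287385}{463} \approx 620.7$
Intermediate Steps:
$b = - \frac{19}{2}$ ($b = - \frac{3}{2} + \frac{-46 + 14}{4} = - \frac{3}{2} + \frac{1}{4} \left(-32\right) = - \frac{3}{2} - 8 = - \frac{19}{2} \approx -9.5$)
$u = \frac{2419}{2499}$ ($u = 95 \cdot \frac{1}{85} - \frac{22}{147} = \frac{19}{17} - \frac{22}{147} = \frac{2419}{2499} \approx 0.96799$)
$y{\left(Y,A \right)} = 76 + 8 A$ ($y{\left(Y,A \right)} = - 8 \left(- \frac{19}{2} - A\right) = 76 + 8 A$)
$\frac{S}{y{\left(238,u \right)}} = \frac{51980}{76 + 8 \cdot \frac{2419}{2499}} = \frac{51980}{76 + \frac{19352}{2499}} = \frac{51980}{\frac{209276}{2499}} = 51980 \cdot \frac{2499}{209276} = \frac{287385}{463}$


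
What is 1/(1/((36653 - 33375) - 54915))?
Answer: -51637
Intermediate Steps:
1/(1/((36653 - 33375) - 54915)) = 1/(1/(3278 - 54915)) = 1/(1/(-51637)) = 1/(-1/51637) = -51637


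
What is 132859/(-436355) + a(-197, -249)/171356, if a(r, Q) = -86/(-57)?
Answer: -648817560649/2131003350330 ≈ -0.30447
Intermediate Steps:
a(r, Q) = 86/57 (a(r, Q) = -86*(-1/57) = 86/57)
132859/(-436355) + a(-197, -249)/171356 = 132859/(-436355) + (86/57)/171356 = 132859*(-1/436355) + (86/57)*(1/171356) = -132859/436355 + 43/4883646 = -648817560649/2131003350330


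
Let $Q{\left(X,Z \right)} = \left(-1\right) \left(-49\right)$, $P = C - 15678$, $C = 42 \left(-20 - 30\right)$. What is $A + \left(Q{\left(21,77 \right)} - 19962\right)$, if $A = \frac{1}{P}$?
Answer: $- \frac{354013315}{17778} \approx -19913.0$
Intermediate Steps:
$C = -2100$ ($C = 42 \left(-50\right) = -2100$)
$P = -17778$ ($P = -2100 - 15678 = -17778$)
$Q{\left(X,Z \right)} = 49$
$A = - \frac{1}{17778}$ ($A = \frac{1}{-17778} = - \frac{1}{17778} \approx -5.6249 \cdot 10^{-5}$)
$A + \left(Q{\left(21,77 \right)} - 19962\right) = - \frac{1}{17778} + \left(49 - 19962\right) = - \frac{1}{17778} - 19913 = - \frac{354013315}{17778}$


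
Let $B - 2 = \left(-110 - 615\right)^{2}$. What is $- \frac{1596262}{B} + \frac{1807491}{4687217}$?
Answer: $- \frac{6531960310997}{2463727810059} \approx -2.6512$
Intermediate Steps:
$B = 525627$ ($B = 2 + \left(-110 - 615\right)^{2} = 2 + \left(-725\right)^{2} = 2 + 525625 = 525627$)
$- \frac{1596262}{B} + \frac{1807491}{4687217} = - \frac{1596262}{525627} + \frac{1807491}{4687217} = - \frac{6531960310997}{2463727810059}$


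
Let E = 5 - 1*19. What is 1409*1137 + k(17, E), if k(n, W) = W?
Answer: 1602019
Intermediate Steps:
E = -14 (E = 5 - 19 = -14)
1409*1137 + k(17, E) = 1409*1137 - 14 = 1602033 - 14 = 1602019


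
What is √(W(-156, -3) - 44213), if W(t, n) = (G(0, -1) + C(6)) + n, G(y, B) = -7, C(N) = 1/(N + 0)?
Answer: I*√1592022/6 ≈ 210.29*I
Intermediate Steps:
C(N) = 1/N
W(t, n) = -41/6 + n (W(t, n) = (-7 + 1/6) + n = (-7 + ⅙) + n = -41/6 + n)
√(W(-156, -3) - 44213) = √((-41/6 - 3) - 44213) = √(-59/6 - 44213) = √(-265337/6) = I*√1592022/6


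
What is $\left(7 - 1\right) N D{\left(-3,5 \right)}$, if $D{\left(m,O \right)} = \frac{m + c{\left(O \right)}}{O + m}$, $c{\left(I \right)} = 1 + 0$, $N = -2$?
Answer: $12$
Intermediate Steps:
$c{\left(I \right)} = 1$
$D{\left(m,O \right)} = \frac{1 + m}{O + m}$ ($D{\left(m,O \right)} = \frac{m + 1}{O + m} = \frac{1 + m}{O + m}$)
$\left(7 - 1\right) N D{\left(-3,5 \right)} = \left(7 - 1\right) \left(-2\right) \frac{1 - 3}{5 - 3} = \left(7 - 1\right) \left(-2\right) \frac{1}{2} \left(-2\right) = 6 \left(-2\right) \frac{1}{2} \left(-2\right) = \left(-12\right) \left(-1\right) = 12$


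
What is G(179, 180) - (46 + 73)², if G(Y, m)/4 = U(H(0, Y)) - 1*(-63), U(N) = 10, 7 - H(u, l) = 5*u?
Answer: -13869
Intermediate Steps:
H(u, l) = 7 - 5*u
G(Y, m) = 292 (G(Y, m) = 4*(10 - 1*(-63)) = 4*(10 + 63) = 4*73 = 292)
G(179, 180) - (46 + 73)² = 292 - (46 + 73)² = 292 - 1*119² = 292 - 1*14161 = 292 - 14161 = -13869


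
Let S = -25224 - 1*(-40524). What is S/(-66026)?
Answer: -7650/33013 ≈ -0.23173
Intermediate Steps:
S = 15300 (S = -25224 + 40524 = 15300)
S/(-66026) = 15300/(-66026) = 15300*(-1/66026) = -7650/33013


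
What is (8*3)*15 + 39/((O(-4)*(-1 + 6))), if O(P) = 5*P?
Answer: 35961/100 ≈ 359.61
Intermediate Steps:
(8*3)*15 + 39/((O(-4)*(-1 + 6))) = (8*3)*15 + 39/(((5*(-4))*(-1 + 6))) = 24*15 + 39/((-20*5)) = 360 + 39/(-100) = 360 + 39*(-1/100) = 360 - 39/100 = 35961/100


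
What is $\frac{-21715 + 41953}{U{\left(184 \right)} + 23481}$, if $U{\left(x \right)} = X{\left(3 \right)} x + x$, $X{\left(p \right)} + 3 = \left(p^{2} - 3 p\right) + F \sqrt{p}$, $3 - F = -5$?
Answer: $\frac{467760894}{527710417} - \frac{29790336 \sqrt{3}}{527710417} \approx 0.78862$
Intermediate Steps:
$F = 8$ ($F = 3 - -5 = 3 + 5 = 8$)
$X{\left(p \right)} = -3 + p^{2} - 3 p + 8 \sqrt{p}$ ($X{\left(p \right)} = -3 + \left(\left(p^{2} - 3 p\right) + 8 \sqrt{p}\right) = -3 + \left(p^{2} - 3 p + 8 \sqrt{p}\right) = -3 + p^{2} - 3 p + 8 \sqrt{p}$)
$U{\left(x \right)} = x + x \left(-3 + 8 \sqrt{3}\right)$ ($U{\left(x \right)} = \left(-3 + 3^{2} - 9 + 8 \sqrt{3}\right) x + x = \left(-3 + 9 - 9 + 8 \sqrt{3}\right) x + x = \left(-3 + 8 \sqrt{3}\right) x + x = x \left(-3 + 8 \sqrt{3}\right) + x = x + x \left(-3 + 8 \sqrt{3}\right)$)
$\frac{-21715 + 41953}{U{\left(184 \right)} + 23481} = \frac{-21715 + 41953}{2 \cdot 184 \left(-1 + 4 \sqrt{3}\right) + 23481} = \frac{20238}{\left(-368 + 1472 \sqrt{3}\right) + 23481} = \frac{20238}{23113 + 1472 \sqrt{3}}$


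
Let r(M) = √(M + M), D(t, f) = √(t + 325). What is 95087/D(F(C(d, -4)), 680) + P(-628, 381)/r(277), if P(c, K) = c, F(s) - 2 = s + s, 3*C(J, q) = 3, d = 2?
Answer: -314*√554/277 + 95087*√329/329 ≈ 5215.6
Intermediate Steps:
C(J, q) = 1 (C(J, q) = (⅓)*3 = 1)
F(s) = 2 + 2*s (F(s) = 2 + (s + s) = 2 + 2*s)
D(t, f) = √(325 + t)
r(M) = √2*√M (r(M) = √(2*M) = √2*√M)
95087/D(F(C(d, -4)), 680) + P(-628, 381)/r(277) = 95087/(√(325 + (2 + 2*1))) - 628*√554/554 = 95087/(√(325 + (2 + 2))) - 628*√554/554 = 95087/(√(325 + 4)) - 314*√554/277 = 95087/(√329) - 314*√554/277 = 95087*(√329/329) - 314*√554/277 = 95087*√329/329 - 314*√554/277 = -314*√554/277 + 95087*√329/329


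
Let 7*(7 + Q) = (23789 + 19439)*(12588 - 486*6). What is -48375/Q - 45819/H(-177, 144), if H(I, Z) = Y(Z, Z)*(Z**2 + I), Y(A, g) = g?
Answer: -67877021309/4167632432656 ≈ -0.016287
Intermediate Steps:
H(I, Z) = Z*(I + Z**2) (H(I, Z) = Z*(Z**2 + I) = Z*(I + Z**2))
Q = 418101167/7 (Q = -7 + ((23789 + 19439)*(12588 - 486*6))/7 = -7 + (43228*(12588 - 2916))/7 = -7 + (43228*9672)/7 = -7 + (1/7)*418101216 = -7 + 418101216/7 = 418101167/7 ≈ 5.9729e+7)
-48375/Q - 45819/H(-177, 144) = -48375/418101167/7 - 45819*1/(144*(-177 + 144**2)) = -48375*7/418101167 - 45819*1/(144*(-177 + 20736)) = -338625/418101167 - 45819/(144*20559) = -338625/418101167 - 45819/2960496 = -338625/418101167 - 45819*1/2960496 = -338625/418101167 - 1697/109648 = -67877021309/4167632432656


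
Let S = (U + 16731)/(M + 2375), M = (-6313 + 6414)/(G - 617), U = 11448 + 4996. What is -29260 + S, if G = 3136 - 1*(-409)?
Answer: -203379858860/6954101 ≈ -29246.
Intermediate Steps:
G = 3545 (G = 3136 + 409 = 3545)
U = 16444
M = 101/2928 (M = (-6313 + 6414)/(3545 - 617) = 101/2928 ≈ 0.034495)
S = 97136400/6954101 (S = (16444 + 16731)/(101/2928 + 2375) = 33175/(6954101/2928) = 33175*(2928/6954101) = 97136400/6954101 ≈ 13.968)
-29260 + S = -29260 + 97136400/6954101 = -203379858860/6954101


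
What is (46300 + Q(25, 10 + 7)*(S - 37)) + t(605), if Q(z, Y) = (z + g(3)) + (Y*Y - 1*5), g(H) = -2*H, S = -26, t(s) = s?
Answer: 27816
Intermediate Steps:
Q(z, Y) = -11 + z + Y**2 (Q(z, Y) = (z - 2*3) + (Y*Y - 1*5) = (z - 6) + (Y**2 - 5) = (-6 + z) + (-5 + Y**2) = -11 + z + Y**2)
(46300 + Q(25, 10 + 7)*(S - 37)) + t(605) = (46300 + (-11 + 25 + (10 + 7)**2)*(-26 - 37)) + 605 = (46300 + (-11 + 25 + 17**2)*(-63)) + 605 = (46300 + (-11 + 25 + 289)*(-63)) + 605 = (46300 + 303*(-63)) + 605 = (46300 - 19089) + 605 = 27211 + 605 = 27816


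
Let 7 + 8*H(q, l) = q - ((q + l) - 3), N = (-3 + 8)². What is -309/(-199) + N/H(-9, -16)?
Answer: 10877/597 ≈ 18.219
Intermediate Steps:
N = 25 (N = 5² = 25)
H(q, l) = -½ - l/8 (H(q, l) = -7/8 + (q - ((q + l) - 3))/8 = -7/8 + (q - ((l + q) - 3))/8 = -7/8 + (q - (-3 + l + q))/8 = -7/8 + (q + (3 - l - q))/8 = -7/8 + (3 - l)/8 = -7/8 + (3/8 - l/8) = -½ - l/8)
-309/(-199) + N/H(-9, -16) = -309/(-199) + 25/(-½ - ⅛*(-16)) = -309*(-1/199) + 25/(-½ + 2) = 309/199 + 25/(3/2) = 309/199 + 25*(⅔) = 309/199 + 50/3 = 10877/597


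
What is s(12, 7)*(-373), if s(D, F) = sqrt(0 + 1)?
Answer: -373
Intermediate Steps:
s(D, F) = 1 (s(D, F) = sqrt(1) = 1)
s(12, 7)*(-373) = 1*(-373) = -373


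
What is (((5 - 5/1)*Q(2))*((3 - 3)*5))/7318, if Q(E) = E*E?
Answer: 0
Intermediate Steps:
Q(E) = E²
(((5 - 5/1)*Q(2))*((3 - 3)*5))/7318 = (((5 - 5/1)*2²)*((3 - 3)*5))/7318 = (((5 - 5*1)*4)*(0*5))*(1/7318) = (((5 - 5)*4)*0)*(1/7318) = ((0*4)*0)*(1/7318) = (0*0)*(1/7318) = 0*(1/7318) = 0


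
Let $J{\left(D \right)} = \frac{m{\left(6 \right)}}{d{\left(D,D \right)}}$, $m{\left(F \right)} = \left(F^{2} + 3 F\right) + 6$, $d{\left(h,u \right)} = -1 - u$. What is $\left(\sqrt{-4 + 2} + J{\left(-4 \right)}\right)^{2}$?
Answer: $\left(20 + i \sqrt{2}\right)^{2} \approx 398.0 + 56.569 i$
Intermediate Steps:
$m{\left(F \right)} = 6 + F^{2} + 3 F$
$J{\left(D \right)} = \frac{60}{-1 - D}$ ($J{\left(D \right)} = \frac{6 + 6^{2} + 3 \cdot 6}{-1 - D} = \frac{6 + 36 + 18}{-1 - D} = \frac{60}{-1 - D}$)
$\left(\sqrt{-4 + 2} + J{\left(-4 \right)}\right)^{2} = \left(\sqrt{-4 + 2} - \frac{60}{1 - 4}\right)^{2} = \left(\sqrt{-2} - \frac{60}{-3}\right)^{2} = \left(i \sqrt{2} - -20\right)^{2} = \left(i \sqrt{2} + 20\right)^{2} = \left(20 + i \sqrt{2}\right)^{2}$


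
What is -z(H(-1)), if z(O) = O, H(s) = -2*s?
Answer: -2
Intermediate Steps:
-z(H(-1)) = -(-2)*(-1) = -1*2 = -2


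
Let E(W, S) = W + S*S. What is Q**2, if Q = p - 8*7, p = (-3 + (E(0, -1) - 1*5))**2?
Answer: 49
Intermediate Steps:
E(W, S) = W + S**2
p = 49 (p = (-3 + ((0 + (-1)**2) - 1*5))**2 = (-3 + ((0 + 1) - 5))**2 = (-3 + (1 - 5))**2 = (-3 - 4)**2 = (-7)**2 = 49)
Q = -7 (Q = 49 - 8*7 = 49 - 56 = -7)
Q**2 = (-7)**2 = 49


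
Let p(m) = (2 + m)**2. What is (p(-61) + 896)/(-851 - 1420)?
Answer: -1459/757 ≈ -1.9273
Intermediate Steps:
(p(-61) + 896)/(-851 - 1420) = ((2 - 61)**2 + 896)/(-851 - 1420) = ((-59)**2 + 896)/(-2271) = (3481 + 896)*(-1/2271) = 4377*(-1/2271) = -1459/757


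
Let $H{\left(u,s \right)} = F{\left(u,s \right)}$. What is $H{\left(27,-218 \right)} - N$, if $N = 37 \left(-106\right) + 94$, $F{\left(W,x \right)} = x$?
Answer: $3610$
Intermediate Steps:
$H{\left(u,s \right)} = s$
$N = -3828$ ($N = -3922 + 94 = -3828$)
$H{\left(27,-218 \right)} - N = -218 - -3828 = -218 + 3828 = 3610$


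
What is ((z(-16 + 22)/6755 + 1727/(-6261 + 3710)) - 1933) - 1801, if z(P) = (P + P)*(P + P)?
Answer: -64355605211/17232005 ≈ -3734.7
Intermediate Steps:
z(P) = 4*P² (z(P) = (2*P)*(2*P) = 4*P²)
((z(-16 + 22)/6755 + 1727/(-6261 + 3710)) - 1933) - 1801 = (((4*(-16 + 22)²)/6755 + 1727/(-6261 + 3710)) - 1933) - 1801 = (((4*6²)*(1/6755) + 1727/(-2551)) - 1933) - 1801 = (((4*36)*(1/6755) + 1727*(-1/2551)) - 1933) - 1801 = ((144*(1/6755) - 1727/2551) - 1933) - 1801 = ((144/6755 - 1727/2551) - 1933) - 1801 = (-11298541/17232005 - 1933) - 1801 = -33320764206/17232005 - 1801 = -64355605211/17232005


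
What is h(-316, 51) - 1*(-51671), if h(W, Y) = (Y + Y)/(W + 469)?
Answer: 155015/3 ≈ 51672.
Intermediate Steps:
h(W, Y) = 2*Y/(469 + W) (h(W, Y) = (2*Y)/(469 + W) = 2*Y/(469 + W))
h(-316, 51) - 1*(-51671) = 2*51/(469 - 316) - 1*(-51671) = 2*51/153 + 51671 = 2*51*(1/153) + 51671 = 2/3 + 51671 = 155015/3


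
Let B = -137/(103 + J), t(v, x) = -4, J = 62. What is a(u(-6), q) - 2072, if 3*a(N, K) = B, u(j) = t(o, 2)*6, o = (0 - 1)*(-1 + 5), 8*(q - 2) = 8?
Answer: -1025777/495 ≈ -2072.3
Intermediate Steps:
q = 3 (q = 2 + (⅛)*8 = 2 + 1 = 3)
o = -4 (o = -1*4 = -4)
u(j) = -24 (u(j) = -4*6 = -24)
B = -137/165 (B = -137/(103 + 62) = -137/165 ≈ -0.83030)
a(N, K) = -137/495 (a(N, K) = (⅓)*(-137/165) = -137/495)
a(u(-6), q) - 2072 = -137/495 - 2072 = -1025777/495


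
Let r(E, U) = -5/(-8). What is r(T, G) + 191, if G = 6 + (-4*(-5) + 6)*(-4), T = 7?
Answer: 1533/8 ≈ 191.63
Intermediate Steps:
G = -98 (G = 6 + (20 + 6)*(-4) = 6 + 26*(-4) = 6 - 104 = -98)
r(E, U) = 5/8 (r(E, U) = -5*(-⅛) = 5/8)
r(T, G) + 191 = 5/8 + 191 = 1533/8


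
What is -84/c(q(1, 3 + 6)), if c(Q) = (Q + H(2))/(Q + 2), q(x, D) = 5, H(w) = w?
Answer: -84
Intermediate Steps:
c(Q) = 1 (c(Q) = (Q + 2)/(Q + 2) = (2 + Q)/(2 + Q) = 1)
-84/c(q(1, 3 + 6)) = -84/1 = -84*1 = -84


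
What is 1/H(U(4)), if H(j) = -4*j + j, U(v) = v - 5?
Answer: 1/3 ≈ 0.33333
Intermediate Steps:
U(v) = -5 + v
H(j) = -3*j
1/H(U(4)) = 1/(-3*(-5 + 4)) = 1/(-3*(-1)) = 1/3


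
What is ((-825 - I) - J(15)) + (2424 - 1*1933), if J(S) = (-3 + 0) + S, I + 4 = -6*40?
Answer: -102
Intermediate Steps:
I = -244 (I = -4 - 6*40 = -4 - 240 = -244)
J(S) = -3 + S
((-825 - I) - J(15)) + (2424 - 1*1933) = ((-825 - 1*(-244)) - (-3 + 15)) + (2424 - 1*1933) = ((-825 + 244) - 1*12) + (2424 - 1933) = (-581 - 12) + 491 = -593 + 491 = -102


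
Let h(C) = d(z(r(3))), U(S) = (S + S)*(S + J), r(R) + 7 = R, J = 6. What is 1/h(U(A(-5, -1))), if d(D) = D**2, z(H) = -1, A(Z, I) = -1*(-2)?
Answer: 1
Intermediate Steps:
r(R) = -7 + R
A(Z, I) = 2
U(S) = 2*S*(6 + S) (U(S) = (S + S)*(S + 6) = (2*S)*(6 + S) = 2*S*(6 + S))
h(C) = 1 (h(C) = (-1)**2 = 1)
1/h(U(A(-5, -1))) = 1/1 = 1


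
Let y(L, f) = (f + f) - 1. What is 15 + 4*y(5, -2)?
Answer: -5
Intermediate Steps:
y(L, f) = -1 + 2*f (y(L, f) = 2*f - 1 = -1 + 2*f)
15 + 4*y(5, -2) = 15 + 4*(-1 + 2*(-2)) = 15 + 4*(-1 - 4) = 15 + 4*(-5) = 15 - 20 = -5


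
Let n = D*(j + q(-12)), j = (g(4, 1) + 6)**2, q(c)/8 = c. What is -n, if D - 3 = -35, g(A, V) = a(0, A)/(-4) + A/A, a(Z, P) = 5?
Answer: -2014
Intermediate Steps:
q(c) = 8*c
g(A, V) = -1/4 (g(A, V) = 5/(-4) + A/A = 5*(-1/4) + 1 = -5/4 + 1 = -1/4)
j = 529/16 (j = (-1/4 + 6)**2 = (23/4)**2 = 529/16 ≈ 33.063)
D = -32 (D = 3 - 35 = -32)
n = 2014 (n = -32*(529/16 + 8*(-12)) = -32*(529/16 - 96) = -32*(-1007/16) = 2014)
-n = -1*2014 = -2014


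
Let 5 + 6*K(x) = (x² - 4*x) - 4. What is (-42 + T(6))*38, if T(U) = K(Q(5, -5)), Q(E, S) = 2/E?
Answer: -41553/25 ≈ -1662.1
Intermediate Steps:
K(x) = -3/2 - 2*x/3 + x²/6 (K(x) = -⅚ + ((x² - 4*x) - 4)/6 = -⅚ + (-4 + x² - 4*x)/6 = -⅚ + (-⅔ - 2*x/3 + x²/6) = -3/2 - 2*x/3 + x²/6)
T(U) = -87/50 (T(U) = -3/2 - 4/(3*5) + (2/5)²/6 = -3/2 - 4/(3*5) + (2*(⅕))²/6 = -3/2 - ⅔*⅖ + (⅖)²/6 = -3/2 - 4/15 + (⅙)*(4/25) = -3/2 - 4/15 + 2/75 = -87/50)
(-42 + T(6))*38 = (-42 - 87/50)*38 = -2187/50*38 = -41553/25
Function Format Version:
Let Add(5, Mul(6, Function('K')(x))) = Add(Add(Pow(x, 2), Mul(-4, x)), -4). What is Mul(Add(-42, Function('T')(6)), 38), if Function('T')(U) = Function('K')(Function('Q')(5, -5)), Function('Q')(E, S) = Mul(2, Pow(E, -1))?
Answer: Rational(-41553, 25) ≈ -1662.1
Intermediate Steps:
Function('K')(x) = Add(Rational(-3, 2), Mul(Rational(-2, 3), x), Mul(Rational(1, 6), Pow(x, 2))) (Function('K')(x) = Add(Rational(-5, 6), Mul(Rational(1, 6), Add(Add(Pow(x, 2), Mul(-4, x)), -4))) = Add(Rational(-5, 6), Mul(Rational(1, 6), Add(-4, Pow(x, 2), Mul(-4, x)))) = Add(Rational(-5, 6), Add(Rational(-2, 3), Mul(Rational(-2, 3), x), Mul(Rational(1, 6), Pow(x, 2)))) = Add(Rational(-3, 2), Mul(Rational(-2, 3), x), Mul(Rational(1, 6), Pow(x, 2))))
Function('T')(U) = Rational(-87, 50) (Function('T')(U) = Add(Rational(-3, 2), Mul(Rational(-2, 3), Mul(2, Pow(5, -1))), Mul(Rational(1, 6), Pow(Mul(2, Pow(5, -1)), 2))) = Add(Rational(-3, 2), Mul(Rational(-2, 3), Mul(2, Rational(1, 5))), Mul(Rational(1, 6), Pow(Mul(2, Rational(1, 5)), 2))) = Add(Rational(-3, 2), Mul(Rational(-2, 3), Rational(2, 5)), Mul(Rational(1, 6), Pow(Rational(2, 5), 2))) = Add(Rational(-3, 2), Rational(-4, 15), Mul(Rational(1, 6), Rational(4, 25))) = Add(Rational(-3, 2), Rational(-4, 15), Rational(2, 75)) = Rational(-87, 50))
Mul(Add(-42, Function('T')(6)), 38) = Mul(Add(-42, Rational(-87, 50)), 38) = Mul(Rational(-2187, 50), 38) = Rational(-41553, 25)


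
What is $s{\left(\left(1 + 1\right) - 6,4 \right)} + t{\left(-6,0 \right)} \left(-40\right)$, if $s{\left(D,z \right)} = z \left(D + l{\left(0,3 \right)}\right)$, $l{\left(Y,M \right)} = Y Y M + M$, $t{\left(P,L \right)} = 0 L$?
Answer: $-4$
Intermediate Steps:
$t{\left(P,L \right)} = 0$
$l{\left(Y,M \right)} = M + M Y^{2}$ ($l{\left(Y,M \right)} = Y^{2} M + M = M Y^{2} + M = M + M Y^{2}$)
$s{\left(D,z \right)} = z \left(3 + D\right)$ ($s{\left(D,z \right)} = z \left(D + 3 \left(1 + 0^{2}\right)\right) = z \left(D + 3 \left(1 + 0\right)\right) = z \left(D + 3 \cdot 1\right) = z \left(D + 3\right) = z \left(3 + D\right)$)
$s{\left(\left(1 + 1\right) - 6,4 \right)} + t{\left(-6,0 \right)} \left(-40\right) = 4 \left(3 + \left(\left(1 + 1\right) - 6\right)\right) + 0 \left(-40\right) = 4 \left(3 + \left(2 - 6\right)\right) + 0 = 4 \left(3 - 4\right) + 0 = 4 \left(-1\right) + 0 = -4 + 0 = -4$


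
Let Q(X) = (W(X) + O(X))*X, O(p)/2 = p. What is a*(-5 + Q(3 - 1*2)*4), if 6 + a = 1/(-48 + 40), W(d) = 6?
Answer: -1323/8 ≈ -165.38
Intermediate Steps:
O(p) = 2*p
a = -49/8 (a = -6 + 1/(-48 + 40) = -6 + 1/(-8) = -6 - ⅛ = -49/8 ≈ -6.1250)
Q(X) = X*(6 + 2*X) (Q(X) = (6 + 2*X)*X = X*(6 + 2*X))
a*(-5 + Q(3 - 1*2)*4) = -49*(-5 + (2*(3 - 1*2)*(3 + (3 - 1*2)))*4)/8 = -49*(-5 + (2*(3 - 2)*(3 + (3 - 2)))*4)/8 = -49*(-5 + (2*1*(3 + 1))*4)/8 = -49*(-5 + (2*1*4)*4)/8 = -49*(-5 + 8*4)/8 = -49*(-5 + 32)/8 = -49/8*27 = -1323/8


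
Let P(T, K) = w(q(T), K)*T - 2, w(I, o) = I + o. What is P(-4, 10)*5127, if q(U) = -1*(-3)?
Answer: -276858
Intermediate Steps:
q(U) = 3
P(T, K) = -2 + T*(3 + K) (P(T, K) = (3 + K)*T - 2 = T*(3 + K) - 2 = -2 + T*(3 + K))
P(-4, 10)*5127 = (-2 - 4*(3 + 10))*5127 = (-2 - 4*13)*5127 = (-2 - 52)*5127 = -54*5127 = -276858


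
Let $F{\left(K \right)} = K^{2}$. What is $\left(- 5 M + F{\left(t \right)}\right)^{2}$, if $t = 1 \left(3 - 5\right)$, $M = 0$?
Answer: $16$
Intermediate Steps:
$t = -2$ ($t = 1 \left(-2\right) = -2$)
$\left(- 5 M + F{\left(t \right)}\right)^{2} = \left(\left(-5\right) 0 + \left(-2\right)^{2}\right)^{2} = \left(0 + 4\right)^{2} = 4^{2} = 16$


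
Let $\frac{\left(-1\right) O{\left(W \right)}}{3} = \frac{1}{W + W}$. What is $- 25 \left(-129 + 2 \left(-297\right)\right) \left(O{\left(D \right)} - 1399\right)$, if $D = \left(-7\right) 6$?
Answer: $- \frac{708015825}{28} \approx -2.5286 \cdot 10^{7}$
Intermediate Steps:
$D = -42$
$O{\left(W \right)} = - \frac{3}{2 W}$ ($O{\left(W \right)} = - \frac{3}{W + W} = - \frac{3}{2 W}$)
$- 25 \left(-129 + 2 \left(-297\right)\right) \left(O{\left(D \right)} - 1399\right) = - 25 \left(-129 + 2 \left(-297\right)\right) \left(- \frac{3}{2 \left(-42\right)} - 1399\right) = - 25 \left(-129 - 594\right) \left(\left(- \frac{3}{2}\right) \left(- \frac{1}{42}\right) - 1399\right) = - 25 \left(- 723 \left(\frac{1}{28} - 1399\right)\right) = - 25 \left(\left(-723\right) \left(- \frac{39171}{28}\right)\right) = \left(-25\right) \frac{28320633}{28} = - \frac{708015825}{28}$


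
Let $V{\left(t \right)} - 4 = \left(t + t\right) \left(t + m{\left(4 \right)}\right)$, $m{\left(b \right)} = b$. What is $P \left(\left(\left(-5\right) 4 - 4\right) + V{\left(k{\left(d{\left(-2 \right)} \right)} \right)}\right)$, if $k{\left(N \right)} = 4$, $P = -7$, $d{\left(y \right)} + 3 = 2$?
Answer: $-308$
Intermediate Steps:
$d{\left(y \right)} = -1$ ($d{\left(y \right)} = -3 + 2 = -1$)
$V{\left(t \right)} = 4 + 2 t \left(4 + t\right)$ ($V{\left(t \right)} = 4 + \left(t + t\right) \left(t + 4\right) = 4 + 2 t \left(4 + t\right)$)
$P \left(\left(\left(-5\right) 4 - 4\right) + V{\left(k{\left(d{\left(-2 \right)} \right)} \right)}\right) = - 7 \left(\left(\left(-5\right) 4 - 4\right) + \left(4 + 2 \cdot 4^{2} + 8 \cdot 4\right)\right) = - 7 \left(\left(-20 - 4\right) + \left(4 + 2 \cdot 16 + 32\right)\right) = - 7 \left(-24 + \left(4 + 32 + 32\right)\right) = - 7 \left(-24 + 68\right) = \left(-7\right) 44 = -308$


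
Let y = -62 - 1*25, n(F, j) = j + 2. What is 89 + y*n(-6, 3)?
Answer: -346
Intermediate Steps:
n(F, j) = 2 + j
y = -87 (y = -62 - 25 = -87)
89 + y*n(-6, 3) = 89 - 87*(2 + 3) = 89 - 87*5 = 89 - 435 = -346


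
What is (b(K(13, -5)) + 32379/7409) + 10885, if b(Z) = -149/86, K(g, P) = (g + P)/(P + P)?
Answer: 6937319643/637174 ≈ 10888.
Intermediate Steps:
K(g, P) = (P + g)/(2*P) (K(g, P) = (P + g)/((2*P)) = (P + g)*(1/(2*P)) = (P + g)/(2*P))
b(Z) = -149/86 (b(Z) = -149*1/86 = -149/86)
(b(K(13, -5)) + 32379/7409) + 10885 = (-149/86 + 32379/7409) + 10885 = 1680653/637174 + 10885 = 6937319643/637174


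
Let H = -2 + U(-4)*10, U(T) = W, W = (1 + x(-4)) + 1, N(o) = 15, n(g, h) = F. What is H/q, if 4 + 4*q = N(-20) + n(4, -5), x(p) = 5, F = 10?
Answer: 272/21 ≈ 12.952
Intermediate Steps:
n(g, h) = 10
W = 7 (W = (1 + 5) + 1 = 6 + 1 = 7)
q = 21/4 (q = -1 + (15 + 10)/4 = -1 + (1/4)*25 = -1 + 25/4 = 21/4 ≈ 5.2500)
U(T) = 7
H = 68 (H = -2 + 7*10 = -2 + 70 = 68)
H/q = 68/(21/4) = 68*(4/21) = 272/21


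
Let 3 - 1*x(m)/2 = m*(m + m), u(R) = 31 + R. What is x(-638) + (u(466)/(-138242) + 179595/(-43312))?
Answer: -4874376893492867/2993768752 ≈ -1.6282e+6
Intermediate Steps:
x(m) = 6 - 4*m² (x(m) = 6 - 2*m*(m + m) = 6 - 2*m*2*m = 6 - 4*m²)
x(-638) + (u(466)/(-138242) + 179595/(-43312)) = (6 - 4*(-638)²) + ((31 + 466)/(-138242) + 179595/(-43312)) = (6 - 4*407044) + (497*(-1/138242) + 179595*(-1/43312)) = (6 - 1628176) + (-497/138242 - 179595/43312) = -1628170 - 12424549027/2993768752 = -4874376893492867/2993768752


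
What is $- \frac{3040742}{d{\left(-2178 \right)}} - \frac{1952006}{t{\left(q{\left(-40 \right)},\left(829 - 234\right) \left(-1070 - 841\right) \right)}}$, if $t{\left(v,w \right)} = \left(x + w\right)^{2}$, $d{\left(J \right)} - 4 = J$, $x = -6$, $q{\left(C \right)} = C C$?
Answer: $\frac{1965664822638008449}{1405365969565287} \approx 1398.7$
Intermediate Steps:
$q{\left(C \right)} = C^{2}$
$d{\left(J \right)} = 4 + J$
$t{\left(v,w \right)} = \left(-6 + w\right)^{2}$
$- \frac{3040742}{d{\left(-2178 \right)}} - \frac{1952006}{t{\left(q{\left(-40 \right)},\left(829 - 234\right) \left(-1070 - 841\right) \right)}} = - \frac{3040742}{4 - 2178} - \frac{1952006}{\left(-6 + \left(829 - 234\right) \left(-1070 - 841\right)\right)^{2}} = - \frac{3040742}{-2174} - \frac{1952006}{\left(-6 + 595 \left(-1911\right)\right)^{2}} = \left(-3040742\right) \left(- \frac{1}{2174}\right) - \frac{1952006}{\left(-6 - 1137045\right)^{2}} = \frac{1520371}{1087} - \frac{1952006}{\left(-1137051\right)^{2}} = \frac{1520371}{1087} - \frac{1952006}{1292884976601} = \frac{1965664822638008449}{1405365969565287}$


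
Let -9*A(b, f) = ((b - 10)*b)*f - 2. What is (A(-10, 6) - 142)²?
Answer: 6130576/81 ≈ 75686.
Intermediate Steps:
A(b, f) = 2/9 - b*f*(-10 + b)/9 (A(b, f) = -(((b - 10)*b)*f - 2)/9 = -(((-10 + b)*b)*f - 2)/9 = -((b*(-10 + b))*f - 2)/9 = -(b*f*(-10 + b) - 2)/9 = -(-2 + b*f*(-10 + b))/9 = 2/9 - b*f*(-10 + b)/9)
(A(-10, 6) - 142)² = ((2/9 - ⅑*6*(-10)² + (10/9)*(-10)*6) - 142)² = ((2/9 - ⅑*6*100 - 200/3) - 142)² = ((2/9 - 200/3 - 200/3) - 142)² = (-1198/9 - 142)² = (-2476/9)² = 6130576/81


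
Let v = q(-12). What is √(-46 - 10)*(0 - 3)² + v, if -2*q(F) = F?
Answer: 6 + 18*I*√14 ≈ 6.0 + 67.35*I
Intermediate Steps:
q(F) = -F/2
v = 6 (v = -½*(-12) = 6)
√(-46 - 10)*(0 - 3)² + v = √(-46 - 10)*(0 - 3)² + 6 = √(-56)*(-3)² + 6 = (2*I*√14)*9 + 6 = 18*I*√14 + 6 = 6 + 18*I*√14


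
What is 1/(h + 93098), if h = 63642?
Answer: 1/156740 ≈ 6.3800e-6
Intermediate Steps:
1/(h + 93098) = 1/(63642 + 93098) = 1/156740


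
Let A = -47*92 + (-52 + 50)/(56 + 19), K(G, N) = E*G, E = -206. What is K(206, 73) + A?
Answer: -3507002/75 ≈ -46760.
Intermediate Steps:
K(G, N) = -206*G
A = -324302/75 (A = -4324 - 2/75 = -324302/75 ≈ -4324.0)
K(206, 73) + A = -206*206 - 324302/75 = -42436 - 324302/75 = -3507002/75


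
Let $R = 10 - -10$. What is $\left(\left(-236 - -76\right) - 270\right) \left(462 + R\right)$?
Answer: $-207260$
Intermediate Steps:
$R = 20$ ($R = 10 + 10 = 20$)
$\left(\left(-236 - -76\right) - 270\right) \left(462 + R\right) = \left(\left(-236 - -76\right) - 270\right) \left(462 + 20\right) = \left(\left(-236 + 76\right) - 270\right) 482 = \left(-160 - 270\right) 482 = \left(-430\right) 482 = -207260$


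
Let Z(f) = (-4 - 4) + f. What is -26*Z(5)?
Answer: 78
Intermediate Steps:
Z(f) = -8 + f
-26*Z(5) = -26*(-8 + 5) = -26*(-3) = 78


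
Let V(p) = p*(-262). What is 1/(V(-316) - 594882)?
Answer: -1/512090 ≈ -1.9528e-6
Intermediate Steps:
V(p) = -262*p
1/(V(-316) - 594882) = 1/(-262*(-316) - 594882) = 1/(82792 - 594882) = 1/(-512090) = -1/512090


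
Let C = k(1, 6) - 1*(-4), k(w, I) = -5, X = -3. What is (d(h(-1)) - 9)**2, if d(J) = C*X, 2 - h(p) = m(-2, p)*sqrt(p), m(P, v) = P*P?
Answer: 36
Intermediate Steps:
m(P, v) = P**2
h(p) = 2 - 4*sqrt(p) (h(p) = 2 - (-2)**2*sqrt(p) = 2 - 4*sqrt(p))
C = -1 (C = -5 - 1*(-4) = -5 + 4 = -1)
d(J) = 3 (d(J) = -1*(-3) = 3)
(d(h(-1)) - 9)**2 = (3 - 9)**2 = (-6)**2 = 36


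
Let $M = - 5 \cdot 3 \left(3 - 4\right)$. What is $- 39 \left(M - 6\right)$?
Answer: $-351$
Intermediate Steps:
$M = 15$ ($M = - 5 \cdot 3 \left(-1\right) = \left(-5\right) \left(-3\right) = 15$)
$- 39 \left(M - 6\right) = - 39 \left(15 - 6\right) = \left(-39\right) 9 = -351$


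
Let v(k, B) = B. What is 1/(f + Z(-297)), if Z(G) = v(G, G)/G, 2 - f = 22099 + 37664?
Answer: -1/59760 ≈ -1.6734e-5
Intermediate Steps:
f = -59761 (f = 2 - (22099 + 37664) = 2 - 1*59763 = 2 - 59763 = -59761)
Z(G) = 1 (Z(G) = G/G = 1)
1/(f + Z(-297)) = 1/(-59761 + 1) = 1/(-59760) = -1/59760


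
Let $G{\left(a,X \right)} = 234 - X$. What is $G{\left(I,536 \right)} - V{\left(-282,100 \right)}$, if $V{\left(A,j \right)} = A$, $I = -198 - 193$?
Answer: $-20$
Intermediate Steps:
$I = -391$
$G{\left(I,536 \right)} - V{\left(-282,100 \right)} = \left(234 - 536\right) - -282 = \left(234 - 536\right) + 282 = -302 + 282 = -20$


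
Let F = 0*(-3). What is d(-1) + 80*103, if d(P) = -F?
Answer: 8240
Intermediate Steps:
F = 0
d(P) = 0 (d(P) = -1*0 = 0)
d(-1) + 80*103 = 0 + 80*103 = 0 + 8240 = 8240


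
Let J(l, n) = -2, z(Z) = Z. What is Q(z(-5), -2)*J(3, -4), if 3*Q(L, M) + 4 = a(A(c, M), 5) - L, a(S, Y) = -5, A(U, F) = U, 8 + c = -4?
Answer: 8/3 ≈ 2.6667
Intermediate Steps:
c = -12 (c = -8 - 4 = -12)
Q(L, M) = -3 - L/3 (Q(L, M) = -4/3 + (-5 - L)/3 = -4/3 + (-5/3 - L/3) = -3 - L/3)
Q(z(-5), -2)*J(3, -4) = (-3 - ⅓*(-5))*(-2) = (-3 + 5/3)*(-2) = -4/3*(-2) = 8/3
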